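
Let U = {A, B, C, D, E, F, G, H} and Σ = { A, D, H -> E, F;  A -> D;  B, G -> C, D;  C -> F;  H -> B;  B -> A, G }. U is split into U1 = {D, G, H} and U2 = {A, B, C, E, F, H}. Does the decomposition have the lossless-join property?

Common attributes: U1 ∩ U2 = {H}.
Closure of {H}: H → B applies, adding B; B → A, G applies, adding A, G; A → D applies, adding D; B, G → C, D applies, adding C; C → F applies, adding F; A, D, H → E, F applies, adding E. So (H)⁺ = {A, B, C, D, E, F, G, H}.
This closure contains every attribute of U1, so U1 ∩ U2 → U1. The join is lossless.

Yes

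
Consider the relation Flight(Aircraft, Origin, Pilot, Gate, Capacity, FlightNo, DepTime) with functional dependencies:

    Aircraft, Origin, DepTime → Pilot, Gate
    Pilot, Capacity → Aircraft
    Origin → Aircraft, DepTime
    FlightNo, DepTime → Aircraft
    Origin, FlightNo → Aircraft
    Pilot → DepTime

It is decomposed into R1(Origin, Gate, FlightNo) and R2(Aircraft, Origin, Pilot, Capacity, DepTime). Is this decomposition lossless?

No

Common attributes: R1 ∩ R2 = {Origin}.
Closure of {Origin}: Origin → Aircraft, DepTime applies, adding Aircraft, DepTime; Aircraft, Origin, DepTime → Pilot, Gate applies, adding Pilot, Gate. So (Origin)⁺ = {Aircraft, Origin, Pilot, Gate, DepTime}.
The closure contains neither all of R1 = {Origin, Gate, FlightNo} nor all of R2 = {Aircraft, Origin, Pilot, Capacity, DepTime}, so the common attributes are not a superkey of either fragment. The join is lossy.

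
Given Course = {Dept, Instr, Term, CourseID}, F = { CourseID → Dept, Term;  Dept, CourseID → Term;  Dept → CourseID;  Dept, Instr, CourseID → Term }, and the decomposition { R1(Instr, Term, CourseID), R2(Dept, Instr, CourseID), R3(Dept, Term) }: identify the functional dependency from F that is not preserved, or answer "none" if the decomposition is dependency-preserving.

none

CourseID → Dept, Term: restricted closure across fragments reaches Dept, Term.
Dept, CourseID → Term: restricted closure across fragments reaches Term.
Dept → CourseID lies within R2.
Dept, Instr, CourseID → Term: restricted closure across fragments reaches Term.
Every dependency is enforceable on the fragments, so the decomposition is dependency-preserving.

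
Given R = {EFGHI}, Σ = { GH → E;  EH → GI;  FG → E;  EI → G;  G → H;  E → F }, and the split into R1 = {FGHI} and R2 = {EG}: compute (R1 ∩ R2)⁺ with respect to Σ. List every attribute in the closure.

R1 ∩ R2 = {G}.
G → H applies, adding H
GH → E applies, adding E
EH → GI applies, adding I
E → F applies, adding F
Closure: {EFGHI}.

EFGHI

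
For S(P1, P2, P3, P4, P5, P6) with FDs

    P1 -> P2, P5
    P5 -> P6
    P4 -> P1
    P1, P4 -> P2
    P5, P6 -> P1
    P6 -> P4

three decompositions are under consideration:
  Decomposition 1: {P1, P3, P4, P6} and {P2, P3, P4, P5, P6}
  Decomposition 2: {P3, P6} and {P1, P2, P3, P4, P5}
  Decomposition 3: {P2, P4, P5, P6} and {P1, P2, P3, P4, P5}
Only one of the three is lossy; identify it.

Decomposition 1: common = {P3, P4, P6}, closure = {P1, P2, P3, P4, P5, P6} → lossless.
Decomposition 2: common = {P3}, closure = {P3} → lossy.
Decomposition 3: common = {P2, P4, P5}, closure = {P1, P2, P4, P5, P6} → lossless.

Decomposition 2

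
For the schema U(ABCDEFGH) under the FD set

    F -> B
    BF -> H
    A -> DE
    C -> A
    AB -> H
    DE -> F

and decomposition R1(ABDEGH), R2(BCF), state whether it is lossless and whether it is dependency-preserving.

lossy and not dependency-preserving

Lossless test: (B)⁺ = {B}, which is a superkey of neither fragment — lossy.
Dependency preservation: the restricted closure of {BF} across the fragments never reaches {H}, so BF → H cannot be enforced without a join — not preserved.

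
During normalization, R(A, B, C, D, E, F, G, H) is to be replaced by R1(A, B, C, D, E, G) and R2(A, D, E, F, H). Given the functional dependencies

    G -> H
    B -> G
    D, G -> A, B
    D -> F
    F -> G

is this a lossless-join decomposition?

Common attributes: R1 ∩ R2 = {A, D, E}.
Closure of {A, D, E}: D → F applies, adding F; F → G applies, adding G; G → H applies, adding H; D, G → A, B applies, adding B. So (A, D, E)⁺ = {A, B, D, E, F, G, H}.
This closure contains every attribute of R2, so R1 ∩ R2 → R2. The join is lossless.

Yes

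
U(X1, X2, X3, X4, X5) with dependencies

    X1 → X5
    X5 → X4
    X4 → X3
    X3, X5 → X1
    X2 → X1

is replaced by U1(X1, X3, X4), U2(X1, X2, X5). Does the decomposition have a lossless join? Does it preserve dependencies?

Lossless test: (X1)⁺ = {X1, X3, X4, X5}, which contains all of one fragment — lossless.
Dependency preservation: X5 → X4; X3, X5 → X1 are not contained in any single fragment, but the restricted closure of each left-hand side across the fragments still reaches the right-hand side; the remaining FDs each lie inside some fragment. All dependencies are preserved.

lossless and dependency-preserving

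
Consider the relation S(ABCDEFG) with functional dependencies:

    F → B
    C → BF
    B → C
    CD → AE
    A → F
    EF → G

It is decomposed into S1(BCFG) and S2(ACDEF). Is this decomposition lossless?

Common attributes: S1 ∩ S2 = {CF}.
Closure of {CF}: F → B applies, adding B. So (CF)⁺ = {BCF}.
The closure contains neither all of S1 = {BCFG} nor all of S2 = {ACDEF}, so the common attributes are not a superkey of either fragment. The join is lossy.

No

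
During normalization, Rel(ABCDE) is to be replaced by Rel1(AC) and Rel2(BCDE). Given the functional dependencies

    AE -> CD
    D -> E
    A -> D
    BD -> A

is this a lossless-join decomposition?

No

Common attributes: Rel1 ∩ Rel2 = {C}.
No dependency enlarges {C}, so (C)⁺ = {C}.
The closure contains neither all of Rel1 = {AC} nor all of Rel2 = {BCDE}, so the common attributes are not a superkey of either fragment. The join is lossy.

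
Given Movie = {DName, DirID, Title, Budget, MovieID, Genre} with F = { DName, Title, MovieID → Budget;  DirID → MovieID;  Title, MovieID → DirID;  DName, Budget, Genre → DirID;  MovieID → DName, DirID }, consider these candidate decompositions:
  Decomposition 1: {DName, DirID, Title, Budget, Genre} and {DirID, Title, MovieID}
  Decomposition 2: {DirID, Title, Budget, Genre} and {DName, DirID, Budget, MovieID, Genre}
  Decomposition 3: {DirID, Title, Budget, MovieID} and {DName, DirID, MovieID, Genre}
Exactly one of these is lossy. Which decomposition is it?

Decomposition 1: common = {DirID, Title}, closure = {DName, DirID, Title, Budget, MovieID} → lossless.
Decomposition 2: common = {DirID, Budget, Genre}, closure = {DName, DirID, Budget, MovieID, Genre} → lossless.
Decomposition 3: common = {DirID, MovieID}, closure = {DName, DirID, MovieID} → lossy.

Decomposition 3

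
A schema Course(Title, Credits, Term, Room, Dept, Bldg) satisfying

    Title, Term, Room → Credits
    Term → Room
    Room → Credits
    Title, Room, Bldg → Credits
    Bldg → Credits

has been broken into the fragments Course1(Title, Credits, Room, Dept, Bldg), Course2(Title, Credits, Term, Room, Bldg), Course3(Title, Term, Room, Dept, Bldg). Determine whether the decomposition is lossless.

Chase test. Columns are Title, Credits, Term, Room, Dept, Bldg; row i has aⱼ where attribute j ∈ Coursei, else bᵢⱼ.
Initial tableau (one row per fragment):
  row 1: a1 a2 b13 a4 a5 a6
  row 2: a1 a2 a3 a4 b25 a6
  row 3: a1 b32 a3 a4 a5 a6
Rows 2 and 3 agree on Title, Term, Room; apply Title, Term, Room→Credits and equate their Credits entries.
Row 3 is now all distinguished symbols — the join is lossless.

Yes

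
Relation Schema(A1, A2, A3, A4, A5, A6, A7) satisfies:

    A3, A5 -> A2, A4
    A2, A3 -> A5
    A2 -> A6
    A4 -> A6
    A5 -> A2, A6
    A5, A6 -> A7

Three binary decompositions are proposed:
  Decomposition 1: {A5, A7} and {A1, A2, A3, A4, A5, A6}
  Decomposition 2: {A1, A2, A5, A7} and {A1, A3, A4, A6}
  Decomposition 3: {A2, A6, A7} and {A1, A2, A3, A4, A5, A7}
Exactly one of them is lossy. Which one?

Decomposition 1: common = {A5}, closure = {A2, A5, A6, A7} → lossless.
Decomposition 2: common = {A1}, closure = {A1} → lossy.
Decomposition 3: common = {A2, A7}, closure = {A2, A6, A7} → lossless.

Decomposition 2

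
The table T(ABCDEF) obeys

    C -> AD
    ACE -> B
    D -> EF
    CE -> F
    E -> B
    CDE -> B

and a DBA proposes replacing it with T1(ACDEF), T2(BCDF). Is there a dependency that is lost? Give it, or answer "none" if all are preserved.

E -> B

Check E → B: no single fragment contains all of {BE}, and the restricted closure of {E} across the fragments never reaches {B}.
C → AD is preserved.
ACE → B is preserved.
D → EF is preserved.
CE → F is preserved.
CDE → B is preserved.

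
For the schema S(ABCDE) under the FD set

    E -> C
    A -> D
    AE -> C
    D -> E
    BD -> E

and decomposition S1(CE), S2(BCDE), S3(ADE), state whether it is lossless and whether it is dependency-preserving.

lossy but dependency-preserving

Lossless test (chase): Rows 1 and 3 agree on E; apply E→C and equate their C entries. No row becomes fully distinguished — the join is lossy.
Dependency preservation: AE → C is not contained in any single fragment, but the restricted closure of its left-hand side across the fragments still reaches the right-hand side; the remaining FDs each lie inside some fragment. All dependencies are preserved.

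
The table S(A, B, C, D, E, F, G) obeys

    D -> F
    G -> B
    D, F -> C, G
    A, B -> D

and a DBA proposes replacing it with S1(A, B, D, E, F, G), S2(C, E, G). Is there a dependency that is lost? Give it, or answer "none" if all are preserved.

D, F -> C, G

Check D, F → C, G: no single fragment contains all of {C, D, F, G}, and the restricted closure of {D, F} across the fragments never reaches {C, G}.
D → F is preserved.
G → B is preserved.
A, B → D is preserved.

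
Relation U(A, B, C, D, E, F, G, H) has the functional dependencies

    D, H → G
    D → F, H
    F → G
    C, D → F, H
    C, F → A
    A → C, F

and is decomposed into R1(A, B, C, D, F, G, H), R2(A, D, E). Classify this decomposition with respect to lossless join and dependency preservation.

Lossless test: (A, D)⁺ = {A, C, D, F, G, H}, which is a superkey of neither fragment — lossy.
Dependency preservation: every FD's attributes lie within a single fragment, so each can be enforced locally — preserved.

lossy but dependency-preserving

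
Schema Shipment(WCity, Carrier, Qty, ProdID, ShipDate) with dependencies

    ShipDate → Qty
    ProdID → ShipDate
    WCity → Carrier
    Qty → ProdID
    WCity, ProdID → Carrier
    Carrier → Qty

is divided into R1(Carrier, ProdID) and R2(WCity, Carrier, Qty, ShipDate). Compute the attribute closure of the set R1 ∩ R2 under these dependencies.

R1 ∩ R2 = {Carrier}.
Carrier → Qty applies, adding Qty
Qty → ProdID applies, adding ProdID
ProdID → ShipDate applies, adding ShipDate
Closure: {Carrier, Qty, ProdID, ShipDate}.

Carrier, Qty, ProdID, ShipDate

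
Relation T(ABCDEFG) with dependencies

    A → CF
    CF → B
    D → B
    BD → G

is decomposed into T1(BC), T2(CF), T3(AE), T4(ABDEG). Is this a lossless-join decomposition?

Chase test. Columns are ABCDEFG; row i has aⱼ where attribute j ∈ Ti, else bᵢⱼ.
Initial tableau (one row per fragment):
  row 1: b11 a2 a3 b14 b15 b16 b17
  row 2: b21 b22 a3 b24 b25 a6 b27
  row 3: a1 b32 b33 b34 a5 b36 b37
  row 4: a1 a2 b43 a4 a5 b46 a7
Rows 3 and 4 agree on A; apply A→CF and equate their CF entries.
Rows 3 and 4 agree on CF; apply CF→B and equate their B entries.
No row becomes fully distinguished — the join is lossy.

No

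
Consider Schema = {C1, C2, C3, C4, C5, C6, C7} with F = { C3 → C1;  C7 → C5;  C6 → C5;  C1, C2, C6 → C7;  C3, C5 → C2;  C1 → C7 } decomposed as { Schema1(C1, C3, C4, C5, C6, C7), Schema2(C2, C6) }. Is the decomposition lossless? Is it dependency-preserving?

lossy and not dependency-preserving

Lossless test: (C6)⁺ = {C5, C6}, which is a superkey of neither fragment — lossy.
Dependency preservation: the restricted closure of {C3, C5} across the fragments never reaches {C2}, so C3, C5 → C2 cannot be enforced without a join — not preserved.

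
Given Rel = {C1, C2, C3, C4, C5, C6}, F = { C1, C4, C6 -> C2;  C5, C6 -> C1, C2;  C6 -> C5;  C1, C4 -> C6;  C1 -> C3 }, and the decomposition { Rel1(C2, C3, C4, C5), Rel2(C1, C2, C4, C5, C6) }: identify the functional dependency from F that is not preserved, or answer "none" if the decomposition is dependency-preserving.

Check C1 → C3: no single fragment contains all of {C1, C3}, and the restricted closure of {C1} across the fragments never reaches {C3}.
C1, C4, C6 → C2 is preserved.
C5, C6 → C1, C2 is preserved.
C6 → C5 is preserved.
C1, C4 → C6 is preserved.

C1 -> C3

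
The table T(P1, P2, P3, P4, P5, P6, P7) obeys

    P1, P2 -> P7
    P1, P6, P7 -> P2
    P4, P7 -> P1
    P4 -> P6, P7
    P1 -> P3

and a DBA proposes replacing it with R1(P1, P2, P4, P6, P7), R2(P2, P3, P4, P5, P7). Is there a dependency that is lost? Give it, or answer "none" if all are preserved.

Check P1 → P3: no single fragment contains all of {P1, P3}, and the restricted closure of {P1} across the fragments never reaches {P3}.
P1, P2 → P7 is preserved.
P1, P6, P7 → P2 is preserved.
P4, P7 → P1 is preserved.
P4 → P6, P7 is preserved.

P1 -> P3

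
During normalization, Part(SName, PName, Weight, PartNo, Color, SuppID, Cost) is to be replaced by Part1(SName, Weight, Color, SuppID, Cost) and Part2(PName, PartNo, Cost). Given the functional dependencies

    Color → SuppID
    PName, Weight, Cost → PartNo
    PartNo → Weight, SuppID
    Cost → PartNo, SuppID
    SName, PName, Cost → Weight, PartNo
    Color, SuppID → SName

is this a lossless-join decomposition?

Common attributes: Part1 ∩ Part2 = {Cost}.
Closure of {Cost}: Cost → PartNo, SuppID applies, adding PartNo, SuppID; PartNo → Weight, SuppID applies, adding Weight. So (Cost)⁺ = {Weight, PartNo, SuppID, Cost}.
The closure contains neither all of Part1 = {SName, Weight, Color, SuppID, Cost} nor all of Part2 = {PName, PartNo, Cost}, so the common attributes are not a superkey of either fragment. The join is lossy.

No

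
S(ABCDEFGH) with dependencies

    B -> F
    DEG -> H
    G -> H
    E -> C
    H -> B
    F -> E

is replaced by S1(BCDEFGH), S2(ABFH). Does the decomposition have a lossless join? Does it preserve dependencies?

Lossless test: (BFH)⁺ = {BCEFH}, which is a superkey of neither fragment — lossy.
Dependency preservation: every FD's attributes lie within a single fragment, so each can be enforced locally — preserved.

lossy but dependency-preserving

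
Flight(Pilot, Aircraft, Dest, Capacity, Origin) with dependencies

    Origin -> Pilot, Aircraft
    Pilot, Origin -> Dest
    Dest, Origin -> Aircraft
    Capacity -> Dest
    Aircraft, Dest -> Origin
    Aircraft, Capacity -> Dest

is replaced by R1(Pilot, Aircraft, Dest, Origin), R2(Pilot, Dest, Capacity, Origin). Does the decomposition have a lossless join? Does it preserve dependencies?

lossless and dependency-preserving

Lossless test: (Pilot, Dest, Origin)⁺ = {Pilot, Aircraft, Dest, Origin}, which contains all of one fragment — lossless.
Dependency preservation: Aircraft, Capacity → Dest is not contained in any single fragment, but the restricted closure of its left-hand side across the fragments still reaches the right-hand side; the remaining FDs each lie inside some fragment. All dependencies are preserved.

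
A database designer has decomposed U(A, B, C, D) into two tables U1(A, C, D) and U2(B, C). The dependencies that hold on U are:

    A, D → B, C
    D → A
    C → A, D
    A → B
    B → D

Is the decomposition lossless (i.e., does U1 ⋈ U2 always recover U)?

Yes

Common attributes: U1 ∩ U2 = {C}.
Closure of {C}: C → A, D applies, adding A, D; A → B applies, adding B. So (C)⁺ = {A, B, C, D}.
This closure contains every attribute of U1, so U1 ∩ U2 → U1. The join is lossless.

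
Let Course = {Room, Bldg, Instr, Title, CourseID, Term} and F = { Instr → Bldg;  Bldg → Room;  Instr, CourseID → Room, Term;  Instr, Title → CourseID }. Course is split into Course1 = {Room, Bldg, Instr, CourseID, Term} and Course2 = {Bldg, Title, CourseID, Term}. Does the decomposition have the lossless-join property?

No

Common attributes: Course1 ∩ Course2 = {Bldg, CourseID, Term}.
Closure of {Bldg, CourseID, Term}: Bldg → Room applies, adding Room. So (Bldg, CourseID, Term)⁺ = {Room, Bldg, CourseID, Term}.
The closure contains neither all of Course1 = {Room, Bldg, Instr, CourseID, Term} nor all of Course2 = {Bldg, Title, CourseID, Term}, so the common attributes are not a superkey of either fragment. The join is lossy.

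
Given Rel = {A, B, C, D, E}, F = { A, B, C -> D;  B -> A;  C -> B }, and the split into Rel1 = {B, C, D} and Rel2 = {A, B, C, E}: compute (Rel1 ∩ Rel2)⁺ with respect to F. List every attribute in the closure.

Rel1 ∩ Rel2 = {B, C}.
B → A applies, adding A
A, B, C → D applies, adding D
Closure: {A, B, C, D}.

A, B, C, D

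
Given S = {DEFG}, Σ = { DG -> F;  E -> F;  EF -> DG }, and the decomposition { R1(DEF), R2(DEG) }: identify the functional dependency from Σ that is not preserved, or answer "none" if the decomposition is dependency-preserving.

Check DG → F: no single fragment contains all of {DFG}, and the restricted closure of {DG} across the fragments never reaches {F}.
E → F is preserved.
EF → DG is preserved.

DG -> F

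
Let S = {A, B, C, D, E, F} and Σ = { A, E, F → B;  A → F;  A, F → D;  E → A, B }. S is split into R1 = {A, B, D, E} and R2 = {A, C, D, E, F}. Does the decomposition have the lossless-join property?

Common attributes: R1 ∩ R2 = {A, D, E}.
Closure of {A, D, E}: A → F applies, adding F; E → A, B applies, adding B. So (A, D, E)⁺ = {A, B, D, E, F}.
This closure contains every attribute of R1, so R1 ∩ R2 → R1. The join is lossless.

Yes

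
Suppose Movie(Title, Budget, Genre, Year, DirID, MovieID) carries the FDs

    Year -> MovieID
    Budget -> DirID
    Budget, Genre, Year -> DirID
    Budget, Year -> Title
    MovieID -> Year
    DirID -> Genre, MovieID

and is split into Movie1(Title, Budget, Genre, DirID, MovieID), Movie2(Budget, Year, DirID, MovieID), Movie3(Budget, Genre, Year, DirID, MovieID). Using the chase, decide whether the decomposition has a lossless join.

Chase test. Columns are Title, Budget, Genre, Year, DirID, MovieID; row i has aⱼ where attribute j ∈ Moviei, else bᵢⱼ.
Initial tableau (one row per fragment):
  row 1: a1 a2 a3 b14 a5 a6
  row 2: b21 a2 b23 a4 a5 a6
  row 3: b31 a2 a3 a4 a5 a6
Rows 2 and 3 agree on Budget, Year; apply Budget, Year→Title and equate their Title entries.
Rows 1 and 2 agree on MovieID; apply MovieID→Year and equate their Year entries.
Rows 1 and 2 agree on DirID; apply DirID→Genre, MovieID and equate their Genre, MovieID entries.
Rows 1 and 2 agree on Budget, Year; apply Budget, Year→Title and equate their Title entries.
Row 1 is now all distinguished symbols — the join is lossless.

Yes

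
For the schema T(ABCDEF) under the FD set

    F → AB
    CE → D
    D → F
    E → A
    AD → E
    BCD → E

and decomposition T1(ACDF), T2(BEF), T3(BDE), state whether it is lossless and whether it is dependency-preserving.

Lossless test (chase): Rows 1 and 2 agree on F; apply F→AB and equate their AB entries. Rows 1 and 3 agree on D; apply D→F and equate their F entries. Rows 2 and 3 agree on E; apply E→A and equate their A entries. Rows 1 and 3 agree on AD; apply AD→E and equate their E entries. Row 1 is now all distinguished symbols — the join is lossless.
Dependency preservation: the restricted closure of {CE} across the fragments never reaches {D}, so CE → D cannot be enforced without a join — not preserved.

lossless but not dependency-preserving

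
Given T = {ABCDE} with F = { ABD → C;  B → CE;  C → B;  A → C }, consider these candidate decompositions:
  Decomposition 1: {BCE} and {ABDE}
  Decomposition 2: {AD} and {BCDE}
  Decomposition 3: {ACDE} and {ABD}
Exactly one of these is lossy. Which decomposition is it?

Decomposition 1: common = {BE}, closure = {BCE} → lossless.
Decomposition 2: common = {D}, closure = {D} → lossy.
Decomposition 3: common = {AD}, closure = {ABCDE} → lossless.

Decomposition 2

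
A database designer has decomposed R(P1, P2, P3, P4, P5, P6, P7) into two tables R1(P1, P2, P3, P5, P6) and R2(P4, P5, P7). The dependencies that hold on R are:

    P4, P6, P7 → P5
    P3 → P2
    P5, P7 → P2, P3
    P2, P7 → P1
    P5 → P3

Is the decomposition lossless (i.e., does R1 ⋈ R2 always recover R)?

No

Common attributes: R1 ∩ R2 = {P5}.
Closure of {P5}: P5 → P3 applies, adding P3; P3 → P2 applies, adding P2. So (P5)⁺ = {P2, P3, P5}.
The closure contains neither all of R1 = {P1, P2, P3, P5, P6} nor all of R2 = {P4, P5, P7}, so the common attributes are not a superkey of either fragment. The join is lossy.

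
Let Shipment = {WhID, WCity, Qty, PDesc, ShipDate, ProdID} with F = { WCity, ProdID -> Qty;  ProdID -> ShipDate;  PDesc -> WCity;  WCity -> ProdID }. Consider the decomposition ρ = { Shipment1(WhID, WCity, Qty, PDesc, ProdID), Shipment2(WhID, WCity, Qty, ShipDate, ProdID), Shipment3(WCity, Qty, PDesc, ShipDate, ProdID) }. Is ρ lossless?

Chase test. Columns are WhID, WCity, Qty, PDesc, ShipDate, ProdID; row i has aⱼ where attribute j ∈ Shipmenti, else bᵢⱼ.
Initial tableau (one row per fragment):
  row 1: a1 a2 a3 a4 b15 a6
  row 2: a1 a2 a3 b24 a5 a6
  row 3: b31 a2 a3 a4 a5 a6
Rows 1 and 2 agree on ProdID; apply ProdID→ShipDate and equate their ShipDate entries.
Row 1 is now all distinguished symbols — the join is lossless.

Yes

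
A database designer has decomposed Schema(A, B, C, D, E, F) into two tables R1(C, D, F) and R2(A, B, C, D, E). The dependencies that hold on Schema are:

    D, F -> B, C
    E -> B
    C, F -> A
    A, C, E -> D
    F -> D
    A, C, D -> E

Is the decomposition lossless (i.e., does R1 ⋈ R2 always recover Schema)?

No

Common attributes: R1 ∩ R2 = {C, D}.
No dependency enlarges {C, D}, so (C, D)⁺ = {C, D}.
The closure contains neither all of R1 = {C, D, F} nor all of R2 = {A, B, C, D, E}, so the common attributes are not a superkey of either fragment. The join is lossy.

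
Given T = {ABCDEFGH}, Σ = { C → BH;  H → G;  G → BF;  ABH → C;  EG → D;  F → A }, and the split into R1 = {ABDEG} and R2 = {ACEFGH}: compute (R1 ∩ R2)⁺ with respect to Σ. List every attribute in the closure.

R1 ∩ R2 = {AEG}.
G → BF applies, adding BF
EG → D applies, adding D
Closure: {ABDEFG}.

ABDEFG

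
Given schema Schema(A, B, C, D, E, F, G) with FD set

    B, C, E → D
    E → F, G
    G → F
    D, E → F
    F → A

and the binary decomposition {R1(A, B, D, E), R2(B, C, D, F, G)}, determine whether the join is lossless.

Common attributes: R1 ∩ R2 = {B, D}.
No dependency enlarges {B, D}, so (B, D)⁺ = {B, D}.
The closure contains neither all of R1 = {A, B, D, E} nor all of R2 = {B, C, D, F, G}, so the common attributes are not a superkey of either fragment. The join is lossy.

No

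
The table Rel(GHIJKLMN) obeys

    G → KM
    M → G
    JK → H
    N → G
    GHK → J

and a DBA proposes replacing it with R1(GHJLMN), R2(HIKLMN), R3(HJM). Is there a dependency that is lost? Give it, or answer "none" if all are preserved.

JK → H

Check JK → H: no single fragment contains all of {HJK}, and the restricted closure of {JK} across the fragments never reaches {H}.
G → KM is preserved.
M → G is preserved.
N → G is preserved.
GHK → J is preserved.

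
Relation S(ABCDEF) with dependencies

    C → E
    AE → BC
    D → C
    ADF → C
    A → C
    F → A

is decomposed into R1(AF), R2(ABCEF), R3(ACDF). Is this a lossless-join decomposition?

Chase test. Columns are ABCDEF; row i has aⱼ where attribute j ∈ Ri, else bᵢⱼ.
Initial tableau (one row per fragment):
  row 1: a1 b12 b13 b14 b15 a6
  row 2: a1 a2 a3 b24 a5 a6
  row 3: a1 b32 a3 a4 b35 a6
Rows 2 and 3 agree on C; apply C→E and equate their E entries.
Rows 2 and 3 agree on AE; apply AE→BC and equate their BC entries.
Rows 1 and 2 agree on A; apply A→C and equate their C entries.
Rows 1 and 2 agree on C; apply C→E and equate their E entries.
Rows 1 and 2 agree on AE; apply AE→BC and equate their BC entries.
Row 3 is now all distinguished symbols — the join is lossless.

Yes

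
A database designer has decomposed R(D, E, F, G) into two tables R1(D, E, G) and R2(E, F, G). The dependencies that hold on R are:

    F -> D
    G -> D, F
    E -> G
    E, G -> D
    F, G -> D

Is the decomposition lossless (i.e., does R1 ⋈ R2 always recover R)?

Yes

Common attributes: R1 ∩ R2 = {E, G}.
Closure of {E, G}: G → D, F applies, adding D, F. So (E, G)⁺ = {D, E, F, G}.
This closure contains every attribute of R1, so R1 ∩ R2 → R1. The join is lossless.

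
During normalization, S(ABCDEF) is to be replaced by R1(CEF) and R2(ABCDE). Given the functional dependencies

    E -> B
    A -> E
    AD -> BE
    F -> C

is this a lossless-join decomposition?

No

Common attributes: R1 ∩ R2 = {CE}.
Closure of {CE}: E → B applies, adding B. So (CE)⁺ = {BCE}.
The closure contains neither all of R1 = {CEF} nor all of R2 = {ABCDE}, so the common attributes are not a superkey of either fragment. The join is lossy.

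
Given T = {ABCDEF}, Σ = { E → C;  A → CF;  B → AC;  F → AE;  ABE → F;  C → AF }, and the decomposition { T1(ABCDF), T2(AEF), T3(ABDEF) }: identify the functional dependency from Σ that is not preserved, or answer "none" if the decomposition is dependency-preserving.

E → C: restricted closure across fragments reaches C.
A → CF lies within T1.
B → AC lies within T1.
F → AE lies within T2.
ABE → F lies within T3.
C → AF lies within T1.
Every dependency is enforceable on the fragments, so the decomposition is dependency-preserving.

none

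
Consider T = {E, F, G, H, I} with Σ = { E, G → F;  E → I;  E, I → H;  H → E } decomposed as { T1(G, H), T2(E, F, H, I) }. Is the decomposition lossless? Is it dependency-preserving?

Lossless test: (H)⁺ = {E, H, I}, which is a superkey of neither fragment — lossy.
Dependency preservation: the restricted closure of {E, G} across the fragments never reaches {F}, so E, G → F cannot be enforced without a join — not preserved.

lossy and not dependency-preserving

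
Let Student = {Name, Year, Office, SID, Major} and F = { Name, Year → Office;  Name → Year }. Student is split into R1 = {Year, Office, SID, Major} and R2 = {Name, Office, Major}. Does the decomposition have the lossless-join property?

No

Common attributes: R1 ∩ R2 = {Office, Major}.
No dependency enlarges {Office, Major}, so (Office, Major)⁺ = {Office, Major}.
The closure contains neither all of R1 = {Year, Office, SID, Major} nor all of R2 = {Name, Office, Major}, so the common attributes are not a superkey of either fragment. The join is lossy.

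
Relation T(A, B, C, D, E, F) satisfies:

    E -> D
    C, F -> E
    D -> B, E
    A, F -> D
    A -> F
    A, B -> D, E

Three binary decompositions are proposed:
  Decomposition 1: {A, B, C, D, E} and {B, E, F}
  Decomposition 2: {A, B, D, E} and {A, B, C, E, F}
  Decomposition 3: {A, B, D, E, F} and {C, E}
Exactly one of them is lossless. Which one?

Decomposition 1: common = {B, E}, closure = {B, D, E} → lossy.
Decomposition 2: common = {A, B, E}, closure = {A, B, D, E, F} → lossless.
Decomposition 3: common = {E}, closure = {B, D, E} → lossy.

Decomposition 2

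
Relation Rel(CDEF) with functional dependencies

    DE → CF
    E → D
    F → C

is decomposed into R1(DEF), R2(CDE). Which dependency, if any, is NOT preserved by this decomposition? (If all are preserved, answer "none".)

F → C

Check F → C: no single fragment contains all of {CF}, and the restricted closure of {F} across the fragments never reaches {C}.
DE → CF is preserved.
E → D is preserved.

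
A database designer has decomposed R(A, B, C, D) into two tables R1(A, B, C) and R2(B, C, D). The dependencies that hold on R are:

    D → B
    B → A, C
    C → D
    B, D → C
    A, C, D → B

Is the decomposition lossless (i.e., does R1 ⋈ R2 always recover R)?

Yes

Common attributes: R1 ∩ R2 = {B, C}.
Closure of {B, C}: B → A, C applies, adding A; C → D applies, adding D. So (B, C)⁺ = {A, B, C, D}.
This closure contains every attribute of R1, so R1 ∩ R2 → R1. The join is lossless.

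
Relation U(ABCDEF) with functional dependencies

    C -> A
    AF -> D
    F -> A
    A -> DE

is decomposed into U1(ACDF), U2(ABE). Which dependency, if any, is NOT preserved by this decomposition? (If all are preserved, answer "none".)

none

C → A lies within U1.
AF → D lies within U1.
F → A lies within U1.
A → DE: restricted closure across fragments reaches DE.
Every dependency is enforceable on the fragments, so the decomposition is dependency-preserving.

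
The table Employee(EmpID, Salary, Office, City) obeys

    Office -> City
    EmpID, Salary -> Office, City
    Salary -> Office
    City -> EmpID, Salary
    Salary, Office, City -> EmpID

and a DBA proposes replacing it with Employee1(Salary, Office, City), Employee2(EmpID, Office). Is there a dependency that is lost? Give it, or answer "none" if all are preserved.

Office → City lies within Employee1.
EmpID, Salary → Office, City: restricted closure across fragments reaches Office, City.
Salary → Office lies within Employee1.
City → EmpID, Salary: restricted closure across fragments reaches EmpID, Salary.
Salary, Office, City → EmpID: restricted closure across fragments reaches EmpID.
Every dependency is enforceable on the fragments, so the decomposition is dependency-preserving.

none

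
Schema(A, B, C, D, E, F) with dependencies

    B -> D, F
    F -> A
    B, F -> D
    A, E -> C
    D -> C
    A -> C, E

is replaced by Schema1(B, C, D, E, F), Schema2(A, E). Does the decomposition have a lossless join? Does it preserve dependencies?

Lossless test: (E)⁺ = {E}, which is a superkey of neither fragment — lossy.
Dependency preservation: the restricted closure of {F} across the fragments never reaches {A}, so F → A cannot be enforced without a join — not preserved.

lossy and not dependency-preserving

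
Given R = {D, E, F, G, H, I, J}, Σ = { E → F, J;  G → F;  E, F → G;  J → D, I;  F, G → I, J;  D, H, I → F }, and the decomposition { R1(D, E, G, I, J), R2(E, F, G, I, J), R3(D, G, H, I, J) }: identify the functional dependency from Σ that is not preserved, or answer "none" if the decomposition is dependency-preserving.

D, H, I → F

Check D, H, I → F: no single fragment contains all of {D, F, H, I}, and the restricted closure of {D, H, I} across the fragments never reaches {F}.
E → F, J is preserved.
G → F is preserved.
E, F → G is preserved.
J → D, I is preserved.
F, G → I, J is preserved.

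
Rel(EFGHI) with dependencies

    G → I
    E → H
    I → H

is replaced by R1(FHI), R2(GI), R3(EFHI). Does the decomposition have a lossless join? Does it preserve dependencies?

Lossless test (chase): Rows 1 and 2 agree on I; apply I→H and equate their H entries. No row becomes fully distinguished — the join is lossy.
Dependency preservation: every FD's attributes lie within a single fragment, so each can be enforced locally — preserved.

lossy but dependency-preserving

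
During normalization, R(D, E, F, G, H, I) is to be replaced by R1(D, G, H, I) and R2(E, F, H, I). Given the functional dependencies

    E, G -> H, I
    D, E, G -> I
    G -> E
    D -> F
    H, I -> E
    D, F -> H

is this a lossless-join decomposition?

No

Common attributes: R1 ∩ R2 = {H, I}.
Closure of {H, I}: H, I → E applies, adding E. So (H, I)⁺ = {E, H, I}.
The closure contains neither all of R1 = {D, G, H, I} nor all of R2 = {E, F, H, I}, so the common attributes are not a superkey of either fragment. The join is lossy.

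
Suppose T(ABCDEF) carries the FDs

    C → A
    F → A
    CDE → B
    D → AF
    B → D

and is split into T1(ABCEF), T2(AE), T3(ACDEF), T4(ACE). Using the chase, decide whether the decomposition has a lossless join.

No

Chase test. Columns are ABCDEF; row i has aⱼ where attribute j ∈ Ti, else bᵢⱼ.
Initial tableau (one row per fragment):
  row 1: a1 a2 a3 b14 a5 a6
  row 2: a1 b22 b23 b24 a5 b26
  row 3: a1 b32 a3 a4 a5 a6
  row 4: a1 b42 a3 b44 a5 b46
No row becomes fully distinguished — the join is lossy.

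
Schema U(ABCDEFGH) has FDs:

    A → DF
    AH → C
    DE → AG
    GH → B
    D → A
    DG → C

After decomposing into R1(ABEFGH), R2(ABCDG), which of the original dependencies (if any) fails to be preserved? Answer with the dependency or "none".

Check AH → C: no single fragment contains all of {ACH}, and the restricted closure of {AH} across the fragments never reaches {C}.
A → DF is preserved.
DE → AG is preserved.
GH → B is preserved.
D → A is preserved.
DG → C is preserved.

AH → C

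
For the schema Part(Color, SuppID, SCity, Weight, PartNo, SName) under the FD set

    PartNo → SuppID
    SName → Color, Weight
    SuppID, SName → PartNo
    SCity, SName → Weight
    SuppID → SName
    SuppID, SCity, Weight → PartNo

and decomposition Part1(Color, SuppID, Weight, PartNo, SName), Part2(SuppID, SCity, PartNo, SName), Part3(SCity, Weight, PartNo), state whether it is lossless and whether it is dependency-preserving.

Lossless test (chase): Rows 1 and 3 agree on PartNo; apply PartNo→SuppID and equate their SuppID entries. Rows 1 and 2 agree on SName; apply SName→Color, Weight and equate their Color, Weight entries. Rows 1 and 3 agree on SuppID; apply SuppID→SName and equate their SName entries. Rows 1 and 3 agree on SName; apply SName→Color, Weight and equate their Color, Weight entries. Row 2 is now all distinguished symbols — the join is lossless.
Dependency preservation: SCity, SName → Weight; SuppID, SCity, Weight → PartNo are not contained in any single fragment, but the restricted closure of each left-hand side across the fragments still reaches the right-hand side; the remaining FDs each lie inside some fragment. All dependencies are preserved.

lossless and dependency-preserving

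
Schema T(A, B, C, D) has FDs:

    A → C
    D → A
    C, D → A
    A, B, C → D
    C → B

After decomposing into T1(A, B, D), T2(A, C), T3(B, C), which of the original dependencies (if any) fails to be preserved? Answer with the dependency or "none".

none

A → C lies within T2.
D → A lies within T1.
C, D → A: restricted closure across fragments reaches A.
A, B, C → D: restricted closure across fragments reaches D.
C → B lies within T3.
Every dependency is enforceable on the fragments, so the decomposition is dependency-preserving.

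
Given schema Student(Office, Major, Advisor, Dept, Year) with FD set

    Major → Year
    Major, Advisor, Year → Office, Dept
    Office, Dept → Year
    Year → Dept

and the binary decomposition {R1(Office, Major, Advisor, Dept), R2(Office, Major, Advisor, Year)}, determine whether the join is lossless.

Yes

Common attributes: R1 ∩ R2 = {Office, Major, Advisor}.
Closure of {Office, Major, Advisor}: Major → Year applies, adding Year; Major, Advisor, Year → Office, Dept applies, adding Dept. So (Office, Major, Advisor)⁺ = {Office, Major, Advisor, Dept, Year}.
This closure contains every attribute of R1, so R1 ∩ R2 → R1. The join is lossless.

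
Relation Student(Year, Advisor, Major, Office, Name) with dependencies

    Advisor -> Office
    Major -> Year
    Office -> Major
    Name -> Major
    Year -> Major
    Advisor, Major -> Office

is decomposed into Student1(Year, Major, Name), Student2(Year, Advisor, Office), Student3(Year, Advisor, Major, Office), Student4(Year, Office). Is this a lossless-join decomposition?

No

Chase test. Columns are Year, Advisor, Major, Office, Name; row i has aⱼ where attribute j ∈ Studenti, else bᵢⱼ.
Initial tableau (one row per fragment):
  row 1: a1 b12 a3 b14 a5
  row 2: a1 a2 b23 a4 b25
  row 3: a1 a2 a3 a4 b35
  row 4: a1 b42 b43 a4 b45
Rows 2 and 3 agree on Office; apply Office→Major and equate their Major entries.
Rows 2 and 4 agree on Office; apply Office→Major and equate their Major entries.
No row becomes fully distinguished — the join is lossy.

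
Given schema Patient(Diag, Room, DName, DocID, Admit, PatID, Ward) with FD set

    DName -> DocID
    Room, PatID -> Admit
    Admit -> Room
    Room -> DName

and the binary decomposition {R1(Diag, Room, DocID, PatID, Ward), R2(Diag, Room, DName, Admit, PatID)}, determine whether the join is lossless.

Yes

Common attributes: R1 ∩ R2 = {Diag, Room, PatID}.
Closure of {Diag, Room, PatID}: Room, PatID → Admit applies, adding Admit; Room → DName applies, adding DName; DName → DocID applies, adding DocID. So (Diag, Room, PatID)⁺ = {Diag, Room, DName, DocID, Admit, PatID}.
This closure contains every attribute of R2, so R1 ∩ R2 → R2. The join is lossless.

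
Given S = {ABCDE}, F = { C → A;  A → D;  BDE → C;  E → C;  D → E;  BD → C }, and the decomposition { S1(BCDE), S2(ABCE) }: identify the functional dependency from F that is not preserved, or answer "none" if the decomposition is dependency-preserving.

none

C → A lies within S2.
A → D: restricted closure across fragments reaches D.
BDE → C lies within S1.
E → C lies within S1.
D → E lies within S1.
BD → C lies within S1.
Every dependency is enforceable on the fragments, so the decomposition is dependency-preserving.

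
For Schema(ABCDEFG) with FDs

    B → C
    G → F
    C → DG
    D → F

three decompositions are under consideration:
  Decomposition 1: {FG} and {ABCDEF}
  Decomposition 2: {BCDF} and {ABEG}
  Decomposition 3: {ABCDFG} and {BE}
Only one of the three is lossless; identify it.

Decomposition 1: common = {F}, closure = {F} → lossy.
Decomposition 2: common = {B}, closure = {BCDFG} → lossless.
Decomposition 3: common = {B}, closure = {BCDFG} → lossy.

Decomposition 2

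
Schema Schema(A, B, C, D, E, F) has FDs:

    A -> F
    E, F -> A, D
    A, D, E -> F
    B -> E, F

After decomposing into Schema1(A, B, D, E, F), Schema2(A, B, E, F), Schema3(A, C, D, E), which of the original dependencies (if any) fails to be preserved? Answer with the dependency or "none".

none

A → F lies within Schema1.
E, F → A, D lies within Schema1.
A, D, E → F lies within Schema1.
B → E, F lies within Schema1.
Every dependency is enforceable on the fragments, so the decomposition is dependency-preserving.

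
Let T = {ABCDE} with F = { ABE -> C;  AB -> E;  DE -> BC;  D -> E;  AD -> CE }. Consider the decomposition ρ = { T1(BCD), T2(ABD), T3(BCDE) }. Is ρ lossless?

Chase test. Columns are ABCDE; row i has aⱼ where attribute j ∈ Ti, else bᵢⱼ.
Initial tableau (one row per fragment):
  row 1: b11 a2 a3 a4 b15
  row 2: a1 a2 b23 a4 b25
  row 3: b31 a2 a3 a4 a5
Rows 1 and 2 agree on D; apply D→E and equate their E entries.
Rows 1 and 3 agree on D; apply D→E and equate their E entries.
Rows 1 and 2 agree on DE; apply DE→BC and equate their BC entries.
Row 2 is now all distinguished symbols — the join is lossless.

Yes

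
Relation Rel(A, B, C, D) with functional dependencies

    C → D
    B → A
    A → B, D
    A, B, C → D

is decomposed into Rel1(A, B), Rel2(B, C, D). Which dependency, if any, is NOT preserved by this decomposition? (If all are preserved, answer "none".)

none

C → D lies within Rel2.
B → A lies within Rel1.
A → B, D: restricted closure across fragments reaches B, D.
A, B, C → D: restricted closure across fragments reaches D.
Every dependency is enforceable on the fragments, so the decomposition is dependency-preserving.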